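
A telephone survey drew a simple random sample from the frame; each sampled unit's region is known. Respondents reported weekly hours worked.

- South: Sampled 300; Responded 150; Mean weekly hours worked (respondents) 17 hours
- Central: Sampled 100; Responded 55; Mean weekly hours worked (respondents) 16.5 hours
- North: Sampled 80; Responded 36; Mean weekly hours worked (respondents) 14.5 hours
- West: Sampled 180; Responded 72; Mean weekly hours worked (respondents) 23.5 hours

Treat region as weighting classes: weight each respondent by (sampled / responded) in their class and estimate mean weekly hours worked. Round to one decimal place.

Response rates by class: South 150/300 = 50%, Central 55/100 = 55%, North 36/80 = 45%, West 72/180 = 40%.
With weight = n_sampled/n_responded per class, the weighted class total is n_sampled:
  South: 300 × 17 = 5100
  Central: 100 × 16.5 = 1650
  North: 80 × 14.5 = 1160
  West: 180 × 23.5 = 4230
Adjusted estimate = 12,140 / 660 = 18.3939 → 18.4.

18.4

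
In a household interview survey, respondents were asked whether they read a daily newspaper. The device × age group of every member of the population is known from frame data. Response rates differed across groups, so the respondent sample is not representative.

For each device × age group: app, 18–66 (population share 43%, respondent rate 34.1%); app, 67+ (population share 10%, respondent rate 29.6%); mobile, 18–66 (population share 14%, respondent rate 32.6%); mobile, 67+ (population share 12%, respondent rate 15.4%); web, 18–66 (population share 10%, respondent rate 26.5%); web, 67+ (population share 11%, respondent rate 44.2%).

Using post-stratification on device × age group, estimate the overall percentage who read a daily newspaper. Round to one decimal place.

Reweight to the known device × age group distribution:
  app, 18–66: 0.43 × 34.1 = 14.663
  app, 67+: 0.1 × 29.6 = 2.96
  mobile, 18–66: 0.14 × 32.6 = 4.564
  mobile, 67+: 0.12 × 15.4 = 1.848
  web, 18–66: 0.1 × 26.5 = 2.65
  web, 67+: 0.11 × 44.2 = 4.862
Post-stratified estimate = 31.547 → 31.5%.

31.5%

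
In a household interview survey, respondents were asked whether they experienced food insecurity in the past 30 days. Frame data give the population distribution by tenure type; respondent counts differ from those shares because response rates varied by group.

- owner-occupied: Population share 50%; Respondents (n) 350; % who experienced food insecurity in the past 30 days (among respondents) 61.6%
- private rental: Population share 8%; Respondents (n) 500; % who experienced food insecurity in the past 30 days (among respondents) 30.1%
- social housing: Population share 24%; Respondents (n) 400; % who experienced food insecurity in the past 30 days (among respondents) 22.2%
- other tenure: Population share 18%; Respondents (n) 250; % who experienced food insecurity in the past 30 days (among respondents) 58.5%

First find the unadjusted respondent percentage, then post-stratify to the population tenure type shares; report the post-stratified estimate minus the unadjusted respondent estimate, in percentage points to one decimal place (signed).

+9.0 percentage points

Unadjusted (pooled respondent) estimate weights by respondent counts:
  (350/1500)×61.6 + (500/1500)×30.1 + (400/1500)×22.2 + (250/1500)×58.5 = 40.0767%
Post-stratifying to population shares instead:
  0.5×61.6 + 0.08×30.1 + 0.24×22.2 + 0.18×58.5 = 49.066%
Difference = 49.066 − 40.0767 = 8.9893 pp.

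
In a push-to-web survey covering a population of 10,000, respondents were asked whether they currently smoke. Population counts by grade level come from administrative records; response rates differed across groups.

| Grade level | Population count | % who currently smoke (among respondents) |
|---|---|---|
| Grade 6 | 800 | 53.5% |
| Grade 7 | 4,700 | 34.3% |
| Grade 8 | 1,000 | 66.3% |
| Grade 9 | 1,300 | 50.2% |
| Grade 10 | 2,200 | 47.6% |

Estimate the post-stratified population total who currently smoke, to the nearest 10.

4,400

Each cell contributes its population count × the respondent rate:
  Grade 6: 800 × 53.5% = 428
  Grade 7: 4,700 × 34.3% = 1612.1
  Grade 8: 1,000 × 66.3% = 663
  Grade 9: 1,300 × 50.2% = 652.6
  Grade 10: 2,200 × 47.6% = 1047.2
Estimated total = 4402.9 → 4,400.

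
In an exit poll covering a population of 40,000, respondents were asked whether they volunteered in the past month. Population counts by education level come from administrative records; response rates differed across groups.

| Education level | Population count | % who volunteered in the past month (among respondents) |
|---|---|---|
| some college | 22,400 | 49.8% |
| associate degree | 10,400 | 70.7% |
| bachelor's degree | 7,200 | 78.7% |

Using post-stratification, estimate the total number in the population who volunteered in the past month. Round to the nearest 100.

24,200

Each cell contributes its population count × the respondent rate:
  some college: 22,400 × 49.8% = 11155.2
  associate degree: 10,400 × 70.7% = 7352.8
  bachelor's degree: 7,200 × 78.7% = 5666.4
Estimated total = 24174.4 → 24,200.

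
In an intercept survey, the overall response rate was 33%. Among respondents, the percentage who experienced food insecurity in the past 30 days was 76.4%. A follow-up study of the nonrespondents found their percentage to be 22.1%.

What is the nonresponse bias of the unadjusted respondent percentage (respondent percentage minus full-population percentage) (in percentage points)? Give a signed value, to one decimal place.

+36.4 percentage points

Nonresponse fraction = 1 − 0.33 = 0.67.
Bias = (nonresponse fraction) × (respondent percentage − nonrespondent percentage)
     = 0.67 × (76.4 − 22.1) = 0.67 × 54.3 = 36.381.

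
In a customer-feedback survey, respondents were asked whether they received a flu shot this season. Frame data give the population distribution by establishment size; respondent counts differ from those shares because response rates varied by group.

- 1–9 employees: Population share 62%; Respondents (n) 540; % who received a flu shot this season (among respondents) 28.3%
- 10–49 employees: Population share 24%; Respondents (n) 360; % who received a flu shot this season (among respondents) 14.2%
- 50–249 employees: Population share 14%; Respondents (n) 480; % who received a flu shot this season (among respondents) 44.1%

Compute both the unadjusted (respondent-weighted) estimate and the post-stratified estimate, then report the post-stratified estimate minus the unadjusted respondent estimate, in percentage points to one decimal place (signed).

Unadjusted (pooled respondent) estimate weights by respondent counts:
  (540/1380)×28.3 + (360/1380)×14.2 + (480/1380)×44.1 = 30.1174%
Reweighting by population establishment size shares:
  0.62×28.3 + 0.24×14.2 + 0.14×44.1 = 27.128%
Difference = 27.128 − 30.1174 = -2.9894 pp.

-3.0 percentage points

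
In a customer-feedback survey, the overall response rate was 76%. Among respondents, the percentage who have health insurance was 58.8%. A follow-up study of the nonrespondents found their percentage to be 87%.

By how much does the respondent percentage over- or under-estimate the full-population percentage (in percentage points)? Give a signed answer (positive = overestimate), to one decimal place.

Nonresponse fraction = 1 − 0.76 = 0.24.
Bias = (nonresponse fraction) × (respondent percentage − nonrespondent percentage)
     = 0.24 × (58.8 − 87) = 0.24 × -28.2 = -6.768.

-6.8 percentage points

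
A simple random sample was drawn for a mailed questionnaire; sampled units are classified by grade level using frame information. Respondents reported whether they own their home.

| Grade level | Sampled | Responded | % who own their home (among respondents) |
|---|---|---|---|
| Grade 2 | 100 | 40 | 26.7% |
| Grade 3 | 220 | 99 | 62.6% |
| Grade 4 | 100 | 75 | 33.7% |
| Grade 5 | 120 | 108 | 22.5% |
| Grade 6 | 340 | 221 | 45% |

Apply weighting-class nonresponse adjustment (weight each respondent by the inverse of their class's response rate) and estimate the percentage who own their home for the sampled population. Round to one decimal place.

43.0%

Response rates by class: Grade 2 40/100 = 40%, Grade 3 99/220 = 45%, Grade 4 75/100 = 75%, Grade 5 108/120 = 90%, Grade 6 221/340 = 65%.
Inverse-response-rate weighting restores each class to its sampled count, so class totals weight by n_sampled:
  Grade 2: 100 × 26.7 = 2670
  Grade 3: 220 × 62.6 = 13,772
  Grade 4: 100 × 33.7 = 3370
  Grade 5: 120 × 22.5 = 2700
  Grade 6: 340 × 45 = 15,300
Adjusted estimate = 37,812 / 880 = 42.9682 → 43.0%.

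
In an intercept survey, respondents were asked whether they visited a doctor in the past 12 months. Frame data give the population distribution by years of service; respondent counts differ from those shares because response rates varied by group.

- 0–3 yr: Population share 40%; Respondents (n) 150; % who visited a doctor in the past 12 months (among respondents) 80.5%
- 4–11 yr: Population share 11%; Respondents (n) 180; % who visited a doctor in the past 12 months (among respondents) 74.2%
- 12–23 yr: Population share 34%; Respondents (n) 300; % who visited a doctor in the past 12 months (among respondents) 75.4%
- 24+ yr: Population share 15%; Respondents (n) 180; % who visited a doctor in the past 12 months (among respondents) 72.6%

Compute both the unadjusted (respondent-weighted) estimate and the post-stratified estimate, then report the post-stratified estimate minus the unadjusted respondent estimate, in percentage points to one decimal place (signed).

+1.4 percentage points

Without adjustment, the pooled respondent share is:
  (150/810)×80.5 + (180/810)×74.2 + (300/810)×75.4 + (180/810)×72.6 = 75.4556%
Post-stratified estimate weights by population shares:
  0.4×80.5 + 0.11×74.2 + 0.34×75.4 + 0.15×72.6 = 76.888%
Difference = 76.888 − 75.4556 = 1.4324 pp.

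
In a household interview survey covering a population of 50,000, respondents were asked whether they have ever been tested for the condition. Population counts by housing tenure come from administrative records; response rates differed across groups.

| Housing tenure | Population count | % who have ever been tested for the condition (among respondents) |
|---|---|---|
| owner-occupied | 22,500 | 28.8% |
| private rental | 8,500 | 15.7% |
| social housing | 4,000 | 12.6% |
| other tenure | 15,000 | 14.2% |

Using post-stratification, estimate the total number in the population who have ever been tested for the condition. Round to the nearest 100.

Estimated count per cell = population count × respondent percentage:
  owner-occupied: 22,500 × 28.8% = 6480
  private rental: 8,500 × 15.7% = 1334.5
  social housing: 4,000 × 12.6% = 504
  other tenure: 15,000 × 14.2% = 2130
Estimated total = 10448.5 → 10,400.

10,400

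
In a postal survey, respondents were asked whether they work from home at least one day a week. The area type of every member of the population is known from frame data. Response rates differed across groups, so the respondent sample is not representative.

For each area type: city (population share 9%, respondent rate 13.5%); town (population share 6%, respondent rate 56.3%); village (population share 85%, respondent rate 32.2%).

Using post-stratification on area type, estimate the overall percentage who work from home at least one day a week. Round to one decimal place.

Weight each group's respondent value by its population share:
  city: 0.09 × 13.5 = 1.215
  town: 0.06 × 56.3 = 3.378
  village: 0.85 × 32.2 = 27.37
Post-stratified estimate = 31.963 → 32.0%.

32.0%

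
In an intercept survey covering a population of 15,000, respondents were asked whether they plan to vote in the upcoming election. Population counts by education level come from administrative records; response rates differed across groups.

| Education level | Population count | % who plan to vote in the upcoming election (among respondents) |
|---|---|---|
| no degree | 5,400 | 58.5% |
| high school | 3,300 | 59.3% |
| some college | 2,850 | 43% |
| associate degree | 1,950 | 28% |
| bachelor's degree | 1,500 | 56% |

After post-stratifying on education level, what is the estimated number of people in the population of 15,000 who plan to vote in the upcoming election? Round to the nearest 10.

Each cell contributes its population count × the respondent rate:
  no degree: 5,400 × 58.5% = 3159
  high school: 3,300 × 59.3% = 1956.9
  some college: 2,850 × 43% = 1225.5
  associate degree: 1,950 × 28% = 546
  bachelor's degree: 1,500 × 56% = 840
Estimated total = 7727.4 → 7,730.

7,730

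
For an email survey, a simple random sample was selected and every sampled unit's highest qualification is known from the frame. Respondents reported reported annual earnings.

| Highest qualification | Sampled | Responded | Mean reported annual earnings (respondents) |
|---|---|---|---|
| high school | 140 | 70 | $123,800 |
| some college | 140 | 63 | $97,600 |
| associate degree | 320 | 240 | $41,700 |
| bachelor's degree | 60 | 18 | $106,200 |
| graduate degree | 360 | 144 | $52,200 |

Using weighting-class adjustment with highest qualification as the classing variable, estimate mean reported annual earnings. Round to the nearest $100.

$68,100

Response rates by class: high school 70/140 = 50%, some college 63/140 = 45%, associate degree 240/320 = 75%, bachelor's degree 18/60 = 30%, graduate degree 144/360 = 40%.
Inverse-response-rate weighting restores each class to its sampled count, so class totals weight by n_sampled:
  high school: 140 × 123,800 = 17,332,000
  some college: 140 × 97,600 = 13,664,000
  associate degree: 320 × 41,700 = 13,344,000
  bachelor's degree: 60 × 106,200 = 6,372,000
  graduate degree: 360 × 52,200 = 18,792,000
Adjusted estimate = 69,504,000 / 1,020 = 68141.2 → $68,100.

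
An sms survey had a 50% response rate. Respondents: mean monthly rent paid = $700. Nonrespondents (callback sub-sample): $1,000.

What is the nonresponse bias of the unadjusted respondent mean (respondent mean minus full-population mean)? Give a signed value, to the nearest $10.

Nonresponse fraction = 1 − 0.5 = 0.5.
Bias = (nonresponse fraction) × (respondent mean − nonrespondent mean)
     = 0.5 × (700 − 1000) = 0.5 × -300 = -150.

-$150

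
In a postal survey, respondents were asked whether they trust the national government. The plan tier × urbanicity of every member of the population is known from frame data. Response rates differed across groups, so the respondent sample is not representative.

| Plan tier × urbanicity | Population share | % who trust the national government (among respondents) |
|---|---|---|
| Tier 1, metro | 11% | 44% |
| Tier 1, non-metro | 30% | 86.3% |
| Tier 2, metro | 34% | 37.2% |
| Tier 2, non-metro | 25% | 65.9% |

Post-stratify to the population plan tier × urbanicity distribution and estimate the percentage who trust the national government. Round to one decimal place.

59.9%

Reweight to the known plan tier × urbanicity distribution:
  Tier 1, metro: 0.11 × 44 = 4.84
  Tier 1, non-metro: 0.3 × 86.3 = 25.89
  Tier 2, metro: 0.34 × 37.2 = 12.648
  Tier 2, non-metro: 0.25 × 65.9 = 16.475
Post-stratified estimate = 59.853 → 59.9%.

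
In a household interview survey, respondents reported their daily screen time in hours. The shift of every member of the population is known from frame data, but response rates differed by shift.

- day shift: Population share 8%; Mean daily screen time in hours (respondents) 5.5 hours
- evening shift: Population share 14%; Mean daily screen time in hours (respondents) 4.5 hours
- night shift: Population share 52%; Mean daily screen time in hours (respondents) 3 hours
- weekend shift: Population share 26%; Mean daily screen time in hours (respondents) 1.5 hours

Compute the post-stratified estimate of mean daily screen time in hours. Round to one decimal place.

3.0

Each cell contributes population-share × respondent value:
  day shift: 0.08 × 5.5 = 0.44
  evening shift: 0.14 × 4.5 = 0.63
  night shift: 0.52 × 3 = 1.56
  weekend shift: 0.26 × 1.5 = 0.39
Post-stratified estimate = 3.02 → 3.0.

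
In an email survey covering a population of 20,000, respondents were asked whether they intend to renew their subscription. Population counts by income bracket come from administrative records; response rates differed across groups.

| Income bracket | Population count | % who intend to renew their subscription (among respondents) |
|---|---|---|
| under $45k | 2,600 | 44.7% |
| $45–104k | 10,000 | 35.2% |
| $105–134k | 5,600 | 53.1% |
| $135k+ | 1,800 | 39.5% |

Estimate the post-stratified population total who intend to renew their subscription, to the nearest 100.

Estimated count per cell = population count × respondent percentage:
  under $45k: 2,600 × 44.7% = 1162.2
  $45–104k: 10,000 × 35.2% = 3520
  $105–134k: 5,600 × 53.1% = 2973.6
  $135k+: 1,800 × 39.5% = 711
Estimated total = 8366.8 → 8,400.

8,400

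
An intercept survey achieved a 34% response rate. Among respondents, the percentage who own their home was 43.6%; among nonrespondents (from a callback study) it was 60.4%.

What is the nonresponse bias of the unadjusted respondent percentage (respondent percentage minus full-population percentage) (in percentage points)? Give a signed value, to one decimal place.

Nonresponse fraction = 1 − 0.34 = 0.66.
Bias = (nonresponse fraction) × (respondent percentage − nonrespondent percentage)
     = 0.66 × (43.6 − 60.4) = 0.66 × -16.8 = -11.088.

-11.1 percentage points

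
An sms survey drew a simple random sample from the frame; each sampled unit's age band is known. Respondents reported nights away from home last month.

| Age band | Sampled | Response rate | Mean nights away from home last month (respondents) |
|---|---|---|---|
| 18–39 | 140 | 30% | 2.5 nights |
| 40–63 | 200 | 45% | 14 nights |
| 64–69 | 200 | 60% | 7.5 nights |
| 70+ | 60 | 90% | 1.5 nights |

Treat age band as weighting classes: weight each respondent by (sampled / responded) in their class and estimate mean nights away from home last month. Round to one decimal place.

With weight = n_sampled/n_responded per class, the weighted class total is n_sampled:
  18–39: 140 × 2.5 = 350
  40–63: 200 × 14 = 2800
  64–69: 200 × 7.5 = 1500
  70+: 60 × 1.5 = 90
Adjusted estimate = 4740 / 600 = 7.9 → 7.9.

7.9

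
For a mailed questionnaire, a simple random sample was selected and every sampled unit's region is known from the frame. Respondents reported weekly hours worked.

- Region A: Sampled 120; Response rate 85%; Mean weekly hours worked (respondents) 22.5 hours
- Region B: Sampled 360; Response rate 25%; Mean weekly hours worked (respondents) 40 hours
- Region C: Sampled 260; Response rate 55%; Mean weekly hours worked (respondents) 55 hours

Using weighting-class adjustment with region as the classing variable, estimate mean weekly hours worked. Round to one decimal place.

Each respondent's weight = sampled/responded in their class; summing within a class gives n_sampled, so:
  Region A: 120 × 22.5 = 2700
  Region B: 360 × 40 = 14,400
  Region C: 260 × 55 = 14,300
Adjusted estimate = 31,400 / 740 = 42.4324 → 42.4.

42.4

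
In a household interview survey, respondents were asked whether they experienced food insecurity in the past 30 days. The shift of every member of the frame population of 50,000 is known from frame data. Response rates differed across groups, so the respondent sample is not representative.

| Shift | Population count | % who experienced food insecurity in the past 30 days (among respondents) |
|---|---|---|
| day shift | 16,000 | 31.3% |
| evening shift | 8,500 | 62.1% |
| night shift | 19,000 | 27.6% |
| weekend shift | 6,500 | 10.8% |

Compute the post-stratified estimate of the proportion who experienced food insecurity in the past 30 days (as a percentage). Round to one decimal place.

Reweight to the known shift distribution:
  day shift: (16,000/50,000) × 31.3 = 10.016
  evening shift: (8,500/50,000) × 62.1 = 10.557
  night shift: (19,000/50,000) × 27.6 = 10.488
  weekend shift: (6,500/50,000) × 10.8 = 1.404
Post-stratified estimate = 32.465 → 32.5%.

32.5%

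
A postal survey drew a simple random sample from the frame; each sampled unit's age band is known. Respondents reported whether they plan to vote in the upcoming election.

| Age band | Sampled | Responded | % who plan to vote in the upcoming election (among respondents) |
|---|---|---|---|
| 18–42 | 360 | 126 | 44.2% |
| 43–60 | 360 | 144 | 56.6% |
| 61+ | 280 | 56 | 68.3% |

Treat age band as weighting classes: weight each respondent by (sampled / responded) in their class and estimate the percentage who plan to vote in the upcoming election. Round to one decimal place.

55.4%

Response rates by class: 18–42 126/360 = 35%, 43–60 144/360 = 40%, 61+ 56/280 = 20%.
Weighting each respondent by the inverse class response rate inflates each class back to its sampled size, so the class weight is n_sampled:
  18–42: 360 × 44.2 = 15912
  43–60: 360 × 56.6 = 20,376
  61+: 280 × 68.3 = 19,124
Adjusted estimate = 55,412 / 1,000 = 55.412 → 55.4%.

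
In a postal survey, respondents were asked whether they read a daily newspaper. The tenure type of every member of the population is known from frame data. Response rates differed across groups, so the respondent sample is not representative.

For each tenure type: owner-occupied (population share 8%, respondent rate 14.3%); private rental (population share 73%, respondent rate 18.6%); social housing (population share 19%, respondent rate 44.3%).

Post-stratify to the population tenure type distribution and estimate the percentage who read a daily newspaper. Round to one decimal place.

23.1%

Post-stratification weights by population share, not respondent share:
  owner-occupied: 0.08 × 14.3 = 1.144
  private rental: 0.73 × 18.6 = 13.578
  social housing: 0.19 × 44.3 = 8.417
Post-stratified estimate = 23.139 → 23.1%.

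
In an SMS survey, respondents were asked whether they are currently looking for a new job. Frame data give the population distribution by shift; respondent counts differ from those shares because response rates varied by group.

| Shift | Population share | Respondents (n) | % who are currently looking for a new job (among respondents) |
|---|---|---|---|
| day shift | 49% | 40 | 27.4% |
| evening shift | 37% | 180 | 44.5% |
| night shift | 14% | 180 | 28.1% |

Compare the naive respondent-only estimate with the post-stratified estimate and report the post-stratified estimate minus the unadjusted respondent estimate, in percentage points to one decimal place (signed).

Unadjusted (pooled respondent) estimate weights by respondent counts:
  (40/400)×27.4 + (180/400)×44.5 + (180/400)×28.1 = 35.41%
Post-stratifying to population shares instead:
  0.49×27.4 + 0.37×44.5 + 0.14×28.1 = 33.825%
Difference = 33.825 − 35.41 = -1.585 pp.

-1.6 percentage points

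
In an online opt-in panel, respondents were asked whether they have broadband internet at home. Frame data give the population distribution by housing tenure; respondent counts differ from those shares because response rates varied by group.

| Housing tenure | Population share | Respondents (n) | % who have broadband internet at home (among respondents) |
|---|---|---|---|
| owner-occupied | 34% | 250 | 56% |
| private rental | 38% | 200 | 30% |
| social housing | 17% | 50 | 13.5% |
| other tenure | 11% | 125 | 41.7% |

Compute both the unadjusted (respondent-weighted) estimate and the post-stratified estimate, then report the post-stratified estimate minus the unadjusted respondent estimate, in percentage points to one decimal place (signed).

-4.1 percentage points

Without adjustment, the pooled respondent share is:
  (250/625)×56 + (200/625)×30 + (50/625)×13.5 + (125/625)×41.7 = 41.42%
Reweighting by population housing tenure shares:
  0.34×56 + 0.38×30 + 0.17×13.5 + 0.11×41.7 = 37.322%
Difference = 37.322 − 41.42 = -4.098 pp.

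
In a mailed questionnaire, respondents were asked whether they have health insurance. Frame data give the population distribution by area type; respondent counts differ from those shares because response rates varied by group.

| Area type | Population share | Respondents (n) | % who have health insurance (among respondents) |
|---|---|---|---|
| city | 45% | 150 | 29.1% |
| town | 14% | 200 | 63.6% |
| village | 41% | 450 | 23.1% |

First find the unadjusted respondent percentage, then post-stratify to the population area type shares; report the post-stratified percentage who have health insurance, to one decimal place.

Without adjustment, the pooled respondent share is:
  (150/800)×29.1 + (200/800)×63.6 + (450/800)×23.1 = 34.35%
Reweighting by population area type shares:
  0.45×29.1 + 0.14×63.6 + 0.41×23.1 = 31.47%

31.5%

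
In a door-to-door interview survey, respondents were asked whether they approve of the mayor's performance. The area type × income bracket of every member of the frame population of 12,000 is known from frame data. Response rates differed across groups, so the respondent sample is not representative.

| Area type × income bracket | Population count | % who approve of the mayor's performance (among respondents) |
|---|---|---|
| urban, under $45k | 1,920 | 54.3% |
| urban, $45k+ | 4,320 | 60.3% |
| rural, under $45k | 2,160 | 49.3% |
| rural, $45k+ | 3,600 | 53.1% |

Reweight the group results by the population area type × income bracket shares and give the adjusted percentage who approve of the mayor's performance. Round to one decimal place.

55.2%

Each cell contributes population-share × respondent value:
  urban, under $45k: (1,920/12,000) × 54.3 = 8.688
  urban, $45k+: (4,320/12,000) × 60.3 = 21.708
  rural, under $45k: (2,160/12,000) × 49.3 = 8.874
  rural, $45k+: (3,600/12,000) × 53.1 = 15.93
Post-stratified estimate = 55.2 → 55.2%.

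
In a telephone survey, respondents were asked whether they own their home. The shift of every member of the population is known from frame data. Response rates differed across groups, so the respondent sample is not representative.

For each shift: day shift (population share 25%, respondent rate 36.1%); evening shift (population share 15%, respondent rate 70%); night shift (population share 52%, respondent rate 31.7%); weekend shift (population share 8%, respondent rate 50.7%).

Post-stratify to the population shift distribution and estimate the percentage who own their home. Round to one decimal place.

40.1%

Each cell contributes population-share × respondent value:
  day shift: 0.25 × 36.1 = 9.025
  evening shift: 0.15 × 70 = 10.5
  night shift: 0.52 × 31.7 = 16.484
  weekend shift: 0.08 × 50.7 = 4.056
Post-stratified estimate = 40.065 → 40.1%.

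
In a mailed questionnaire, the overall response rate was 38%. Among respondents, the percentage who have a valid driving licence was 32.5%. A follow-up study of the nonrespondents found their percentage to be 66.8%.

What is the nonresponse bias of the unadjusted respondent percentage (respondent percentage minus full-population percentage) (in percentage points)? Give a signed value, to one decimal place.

-21.3 percentage points

Nonresponse fraction = 1 − 0.38 = 0.62.
Bias = (nonresponse fraction) × (respondent percentage − nonrespondent percentage)
     = 0.62 × (32.5 − 66.8) = 0.62 × -34.3 = -21.266.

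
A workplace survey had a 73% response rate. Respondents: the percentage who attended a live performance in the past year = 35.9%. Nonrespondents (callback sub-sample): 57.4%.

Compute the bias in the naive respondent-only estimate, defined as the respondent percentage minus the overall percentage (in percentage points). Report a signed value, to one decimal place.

-5.8 percentage points

Nonresponse fraction = 1 − 0.73 = 0.27.
Bias = (nonresponse fraction) × (respondent percentage − nonrespondent percentage)
     = 0.27 × (35.9 − 57.4) = 0.27 × -21.5 = -5.805.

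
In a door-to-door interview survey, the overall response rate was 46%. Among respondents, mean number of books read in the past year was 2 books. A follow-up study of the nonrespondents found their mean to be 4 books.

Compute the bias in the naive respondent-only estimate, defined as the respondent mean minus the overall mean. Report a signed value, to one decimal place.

Nonresponse fraction = 1 − 0.46 = 0.54.
Bias = (nonresponse fraction) × (respondent mean − nonrespondent mean)
     = 0.54 × (2 − 4) = 0.54 × -2 = -1.08.

-1.1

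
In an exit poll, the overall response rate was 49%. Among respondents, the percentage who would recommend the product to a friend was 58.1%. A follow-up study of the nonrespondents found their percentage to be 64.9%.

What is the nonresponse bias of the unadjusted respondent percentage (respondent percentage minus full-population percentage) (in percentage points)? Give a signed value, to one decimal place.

Nonresponse fraction = 1 − 0.49 = 0.51.
Bias = (nonresponse fraction) × (respondent percentage − nonrespondent percentage)
     = 0.51 × (58.1 − 64.9) = 0.51 × -6.8 = -3.468.

-3.5 percentage points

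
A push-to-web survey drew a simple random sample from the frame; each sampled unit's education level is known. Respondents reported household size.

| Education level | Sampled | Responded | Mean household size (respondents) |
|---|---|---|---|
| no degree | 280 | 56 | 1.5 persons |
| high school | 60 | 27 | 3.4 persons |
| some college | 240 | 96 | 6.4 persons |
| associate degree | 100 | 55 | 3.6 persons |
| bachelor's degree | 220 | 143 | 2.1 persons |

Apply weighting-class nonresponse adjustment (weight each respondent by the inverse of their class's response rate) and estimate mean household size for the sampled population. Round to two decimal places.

Class response rates: no degree 56/280 = 20%, high school 27/60 = 45%, some college 96/240 = 40%, associate degree 55/100 = 55%, bachelor's degree 143/220 = 65%.
Inverse-response-rate weighting restores each class to its sampled count, so class totals weight by n_sampled:
  no degree: 280 × 1.5 = 420
  high school: 60 × 3.4 = 204
  some college: 240 × 6.4 = 1536
  associate degree: 100 × 3.6 = 360
  bachelor's degree: 220 × 2.1 = 462
Adjusted estimate = 2982 / 900 = 3.31333 → 3.31.

3.31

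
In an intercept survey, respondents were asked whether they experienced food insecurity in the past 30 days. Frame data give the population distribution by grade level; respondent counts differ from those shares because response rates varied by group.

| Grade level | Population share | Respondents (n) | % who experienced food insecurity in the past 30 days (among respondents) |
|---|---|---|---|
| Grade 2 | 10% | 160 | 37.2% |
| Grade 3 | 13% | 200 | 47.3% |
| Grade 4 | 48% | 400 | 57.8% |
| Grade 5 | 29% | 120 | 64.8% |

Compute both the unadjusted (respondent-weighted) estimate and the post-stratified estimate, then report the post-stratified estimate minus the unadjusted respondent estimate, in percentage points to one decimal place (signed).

+3.8 percentage points

Without adjustment, the pooled respondent share is:
  (160/880)×37.2 + (200/880)×47.3 + (400/880)×57.8 + (120/880)×64.8 = 52.6227%
Post-stratifying to population shares instead:
  0.1×37.2 + 0.13×47.3 + 0.48×57.8 + 0.29×64.8 = 56.405%
Difference = 56.405 − 52.6227 = 3.7823 pp.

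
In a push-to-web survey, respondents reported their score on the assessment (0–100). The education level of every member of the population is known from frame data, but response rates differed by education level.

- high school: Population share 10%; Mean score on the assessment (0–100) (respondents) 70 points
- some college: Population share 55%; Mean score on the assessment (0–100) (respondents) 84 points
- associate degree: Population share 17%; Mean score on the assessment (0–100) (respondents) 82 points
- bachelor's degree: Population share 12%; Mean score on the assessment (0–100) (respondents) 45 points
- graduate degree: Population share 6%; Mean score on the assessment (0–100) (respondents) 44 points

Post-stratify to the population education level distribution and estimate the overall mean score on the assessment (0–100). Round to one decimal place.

75.2

Weight each group's respondent value by its population share:
  high school: 0.1 × 70 = 7
  some college: 0.55 × 84 = 46.2
  associate degree: 0.17 × 82 = 13.94
  bachelor's degree: 0.12 × 45 = 5.4
  graduate degree: 0.06 × 44 = 2.64
Post-stratified estimate = 75.18 → 75.2.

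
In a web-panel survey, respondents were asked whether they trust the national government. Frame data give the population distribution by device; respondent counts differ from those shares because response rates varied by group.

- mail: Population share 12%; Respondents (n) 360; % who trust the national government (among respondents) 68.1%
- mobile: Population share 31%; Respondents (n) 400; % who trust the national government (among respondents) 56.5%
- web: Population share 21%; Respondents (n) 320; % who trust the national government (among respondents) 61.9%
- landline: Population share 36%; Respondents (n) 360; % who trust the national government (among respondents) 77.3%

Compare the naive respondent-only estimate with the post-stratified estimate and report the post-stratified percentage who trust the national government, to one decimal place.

Without adjustment, the pooled respondent share is:
  (360/1440)×68.1 + (400/1440)×56.5 + (320/1440)×61.9 + (360/1440)×77.3 = 65.8%
Post-stratified estimate weights by population shares:
  0.12×68.1 + 0.31×56.5 + 0.21×61.9 + 0.36×77.3 = 66.514%

66.5%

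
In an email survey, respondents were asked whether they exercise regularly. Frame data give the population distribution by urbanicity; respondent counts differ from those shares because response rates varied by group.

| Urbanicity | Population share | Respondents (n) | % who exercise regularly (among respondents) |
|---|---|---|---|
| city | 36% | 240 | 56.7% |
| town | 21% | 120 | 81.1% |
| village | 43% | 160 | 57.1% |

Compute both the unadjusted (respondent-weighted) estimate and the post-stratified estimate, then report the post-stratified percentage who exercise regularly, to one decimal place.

62.0%

Naive respondent-only estimate (weights = respondent counts):
  (240/520)×56.7 + (120/520)×81.1 + (160/520)×57.1 = 62.4538%
Reweighting by population urbanicity shares:
  0.36×56.7 + 0.21×81.1 + 0.43×57.1 = 61.996%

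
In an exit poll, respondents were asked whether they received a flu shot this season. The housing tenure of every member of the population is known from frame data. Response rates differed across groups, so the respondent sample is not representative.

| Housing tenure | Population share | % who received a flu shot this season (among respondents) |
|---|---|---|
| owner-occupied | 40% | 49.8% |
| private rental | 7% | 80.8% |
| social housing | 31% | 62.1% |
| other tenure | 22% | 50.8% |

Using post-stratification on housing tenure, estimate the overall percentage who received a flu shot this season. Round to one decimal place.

56.0%

Reweight to the known housing tenure distribution:
  owner-occupied: 0.4 × 49.8 = 19.92
  private rental: 0.07 × 80.8 = 5.656
  social housing: 0.31 × 62.1 = 19.251
  other tenure: 0.22 × 50.8 = 11.176
Post-stratified estimate = 56.003 → 56.0%.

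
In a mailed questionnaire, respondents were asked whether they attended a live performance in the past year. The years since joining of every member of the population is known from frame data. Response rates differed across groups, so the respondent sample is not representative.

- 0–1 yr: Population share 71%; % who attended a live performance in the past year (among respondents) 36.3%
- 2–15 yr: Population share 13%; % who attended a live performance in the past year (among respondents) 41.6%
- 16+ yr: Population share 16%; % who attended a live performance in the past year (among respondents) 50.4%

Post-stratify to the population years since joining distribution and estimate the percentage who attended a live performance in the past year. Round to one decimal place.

Each cell contributes population-share × respondent value:
  0–1 yr: 0.71 × 36.3 = 25.773
  2–15 yr: 0.13 × 41.6 = 5.408
  16+ yr: 0.16 × 50.4 = 8.064
Post-stratified estimate = 39.245 → 39.2%.

39.2%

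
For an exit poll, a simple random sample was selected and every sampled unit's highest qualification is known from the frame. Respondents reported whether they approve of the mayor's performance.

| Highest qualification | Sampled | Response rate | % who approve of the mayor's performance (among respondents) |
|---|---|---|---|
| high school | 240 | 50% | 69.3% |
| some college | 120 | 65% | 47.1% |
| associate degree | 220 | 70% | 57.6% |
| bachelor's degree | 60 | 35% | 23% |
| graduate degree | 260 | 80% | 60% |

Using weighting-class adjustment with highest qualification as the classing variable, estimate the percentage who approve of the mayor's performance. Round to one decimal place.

Each respondent's weight = sampled/responded in their class; summing within a class gives n_sampled, so:
  high school: 240 × 69.3 = 16,632
  some college: 120 × 47.1 = 5652
  associate degree: 220 × 57.6 = 12,672
  bachelor's degree: 60 × 23 = 1380
  graduate degree: 260 × 60 = 15,600
Adjusted estimate = 51,936 / 900 = 57.7067 → 57.7%.

57.7%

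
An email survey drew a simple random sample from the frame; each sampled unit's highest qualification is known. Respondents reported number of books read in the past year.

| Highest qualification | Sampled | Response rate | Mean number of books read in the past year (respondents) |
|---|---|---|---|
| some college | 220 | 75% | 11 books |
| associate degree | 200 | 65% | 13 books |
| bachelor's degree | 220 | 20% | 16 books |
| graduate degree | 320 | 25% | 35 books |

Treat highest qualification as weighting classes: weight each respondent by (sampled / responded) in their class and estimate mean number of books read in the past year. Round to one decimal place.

Inverse-response-rate weighting restores each class to its sampled count, so class totals weight by n_sampled:
  some college: 220 × 11 = 2420
  associate degree: 200 × 13 = 2600
  bachelor's degree: 220 × 16 = 3520
  graduate degree: 320 × 35 = 11,200
Adjusted estimate = 19,740 / 960 = 20.5625 → 20.6.

20.6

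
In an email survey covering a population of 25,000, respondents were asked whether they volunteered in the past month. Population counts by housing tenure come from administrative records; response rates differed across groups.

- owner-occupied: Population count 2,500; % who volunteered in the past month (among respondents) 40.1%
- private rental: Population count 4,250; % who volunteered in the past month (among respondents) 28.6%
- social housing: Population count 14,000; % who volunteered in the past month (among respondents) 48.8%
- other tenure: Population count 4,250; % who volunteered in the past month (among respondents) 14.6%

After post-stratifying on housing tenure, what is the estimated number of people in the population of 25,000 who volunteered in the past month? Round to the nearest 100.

Apply each group's respondent rate to its population count:
  owner-occupied: 2,500 × 40.1% = 1002.5
  private rental: 4,250 × 28.6% = 1215.5
  social housing: 14,000 × 48.8% = 6832
  other tenure: 4,250 × 14.6% = 620.5
Estimated total = 9670.5 → 9,700.

9,700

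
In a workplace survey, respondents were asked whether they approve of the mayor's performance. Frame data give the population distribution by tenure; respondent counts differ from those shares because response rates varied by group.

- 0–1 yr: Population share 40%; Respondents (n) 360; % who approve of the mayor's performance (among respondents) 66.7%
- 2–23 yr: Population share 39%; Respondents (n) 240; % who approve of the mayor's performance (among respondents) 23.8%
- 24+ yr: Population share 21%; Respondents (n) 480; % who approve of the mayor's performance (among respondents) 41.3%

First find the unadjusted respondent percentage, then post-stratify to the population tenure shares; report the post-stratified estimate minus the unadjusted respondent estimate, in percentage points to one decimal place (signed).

-1.2 percentage points

Unadjusted (pooled respondent) estimate weights by respondent counts:
  (360/1080)×66.7 + (240/1080)×23.8 + (480/1080)×41.3 = 45.8778%
Post-stratifying to population shares instead:
  0.4×66.7 + 0.39×23.8 + 0.21×41.3 = 44.635%
Difference = 44.635 − 45.8778 = -1.2428 pp.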